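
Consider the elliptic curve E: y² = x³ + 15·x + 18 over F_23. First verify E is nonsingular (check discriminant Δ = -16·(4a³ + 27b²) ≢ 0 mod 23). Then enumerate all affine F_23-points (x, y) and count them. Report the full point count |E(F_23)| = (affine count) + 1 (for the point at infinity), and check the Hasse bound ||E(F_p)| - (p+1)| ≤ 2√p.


Affine points = {(0, 8), (0, 15), (4, 2), (4, 21), (6, 5), (6, 18), (7, 11), (7, 12), (8, 11), (8, 12), (9, 10), (9, 13), (10, 8), (10, 15), (13, 8), (13, 15), (18, 5), (18, 18), (19, 3), (19, 20), (21, 7), (21, 16), (22, 5), (22, 18)}; affine count = 24; |E(F_23)| = 25.

Discriminant check: Δ ∝ 4a³ + 27b² = 4·15³ + 27·18² = 4·3375 + 27·324 ≡ 7 (mod 23). Nonzero ⇒ E is nonsingular.
For each x ∈ F_23, compute rhs = x³ + 15·x + 18 mod 23, then count y ∈ F_23 with y² ≡ rhs.
  x = 0: rhs = 18, matching y values: 8, 15 (2 points).
  x = 1: rhs = 11, matching y values: none (0 points).
  x = 2: rhs = 10, matching y values: none (0 points).
  x = 3: rhs = 21, matching y values: none (0 points).
  x = 4: rhs = 4, matching y values: 2, 21 (2 points).
  x = 5: rhs = 11, matching y values: none (0 points).
  x = 6: rhs = 2, matching y values: 5, 18 (2 points).
  x = 7: rhs = 6, matching y values: 11, 12 (2 points).
  x = 8: rhs = 6, matching y values: 11, 12 (2 points).
  x = 9: rhs = 8, matching y values: 10, 13 (2 points).
  x = 10: rhs = 18, matching y values: 8, 15 (2 points).
  x = 11: rhs = 19, matching y values: none (0 points).
  x = 12: rhs = 17, matching y values: none (0 points).
  x = 13: rhs = 18, matching y values: 8, 15 (2 points).
  x = 14: rhs = 5, matching y values: none (0 points).
  x = 15: rhs = 7, matching y values: none (0 points).
  x = 16: rhs = 7, matching y values: none (0 points).
  x = 17: rhs = 11, matching y values: none (0 points).
  x = 18: rhs = 2, matching y values: 5, 18 (2 points).
  x = 19: rhs = 9, matching y values: 3, 20 (2 points).
  x = 20: rhs = 15, matching y values: none (0 points).
  x = 21: rhs = 3, matching y values: 7, 16 (2 points).
  x = 22: rhs = 2, matching y values: 5, 18 (2 points).
Total affine count: 24.
Full point count |E(F_23)| = 24 + 1 = 25.
Hasse bound: |25 − (23+1)| = |1| = 1 ≤ 2√23 ≈ 9.5917 ✓.


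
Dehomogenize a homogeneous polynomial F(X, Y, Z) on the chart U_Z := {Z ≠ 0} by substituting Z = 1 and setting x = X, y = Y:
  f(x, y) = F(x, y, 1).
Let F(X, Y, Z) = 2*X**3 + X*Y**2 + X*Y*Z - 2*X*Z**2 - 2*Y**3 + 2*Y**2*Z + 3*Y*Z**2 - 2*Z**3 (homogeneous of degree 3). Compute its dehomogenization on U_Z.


f(x, y) = 2*x**3 + x*y**2 + x*y - 2*x - 2*y**3 + 2*y**2 + 3*y - 2

On U_Z we set Z = 1. Each monomial c·X^i·Y^j·Z^k in F becomes c·x^i·y^j·1^k = c·x^i·y^j.
Substituting Z = 1: F(X, Y, 1) = 2*x**3 + x*y**2 + x*y - 2*x - 2*y**3 + 2*y**2 + 3*y - 2.
Note: deg(f) ≤ deg(F) = 3; strict inequality happens when F is divisible by Z (lost terms).


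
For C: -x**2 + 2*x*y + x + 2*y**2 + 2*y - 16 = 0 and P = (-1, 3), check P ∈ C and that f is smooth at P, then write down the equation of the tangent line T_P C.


Tangent line at P: 9*x + 12*y - 27 = 0.

Step 1: f(-1, 3) = 0, so P lies on C.
Step 2: partial derivatives
  f_x(x, y) = -2*x + 2*y + 1, f_y(x, y) = 2*x + 4*y + 2.
  f_x(P) = 9, f_y(P) = 12 (gradient nonzero, so P is smooth).
Step 3: tangent line at P: 9·(x − -1) + 12·(y − 3) = 0.
Expanding: 9*x + 12*y - 27 = 0.


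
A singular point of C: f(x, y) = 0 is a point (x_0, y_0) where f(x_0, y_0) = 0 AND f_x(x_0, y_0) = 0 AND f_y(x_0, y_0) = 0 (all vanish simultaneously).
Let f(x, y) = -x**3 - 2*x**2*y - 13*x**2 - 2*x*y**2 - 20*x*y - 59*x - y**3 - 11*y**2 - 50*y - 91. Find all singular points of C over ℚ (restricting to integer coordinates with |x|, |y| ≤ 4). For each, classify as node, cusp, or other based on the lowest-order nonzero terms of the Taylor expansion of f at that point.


Singular points: {(-3, -2)}; classification: cusp.

Compute partial derivatives:
  f_x = -3*x**2 - 4*x*y - 26*x - 2*y**2 - 20*y - 59.
  f_y = -2*x**2 - 4*x*y - 20*x - 3*y**2 - 22*y - 50.
Scan x_0 ∈ {−4, ..., 4}. For each x_0, f_y(x_0, y) is a polynomial in y; find its integer roots y ∈ {−4, ..., 4}, then test f_x and f at those candidates.
  x = -4: f_y(-4, y) = -3*y**2 - 6*y - 2; no integer root y with |y| ≤ 4.
  x = -3: f_y(-3, y) = -3*y**2 - 10*y - 8; vanishes at y ∈ {-2}. (-3, -2): f_x = 0, f = 0 — SINGULAR.
  x = -2: f_y(-2, y) = -3*y**2 - 14*y - 18; no integer root y with |y| ≤ 4.
  x = -1: f_y(-1, y) = -3*y**2 - 18*y - 32; no integer root y with |y| ≤ 4.
  x = 0: f_y(0, y) = -3*y**2 - 22*y - 50; no integer root y with |y| ≤ 4.
  x = 1: f_y(1, y) = -3*y**2 - 26*y - 72; no integer root y with |y| ≤ 4.
  x = 2: f_y(2, y) = -3*y**2 - 30*y - 98; no integer root y with |y| ≤ 4.
  x = 3: f_y(3, y) = -3*y**2 - 34*y - 128; no integer root y with |y| ≤ 4.
  x = 4: f_y(4, y) = -3*y**2 - 38*y - 162; no integer root y with |y| ≤ 4.
Only singular point on the grid: (-3, -2).
Classify: substitute x = -3 + u, y = -2 + v and expand: f = -u**3 - 2*u**2*v - 2*u*v**2 - v**3 + v**2.
No constant or linear terms (consistent with a singular point). Quadratic part: v**2. Cubic part: -u**3 - 2*u**2*v - 2*u*v**2 - v**3.
The quadratic part v**2 is a perfect square, so there is a single (double) tangent line v = 0, i.e. y = -2. Restricting the cubic part to that line (v = 0) leaves -u**3 ≠ 0, so f is not divisible by v and the branch is v² ≈ u**3 to lowest order — this is a cusp.
Classification: cusp.


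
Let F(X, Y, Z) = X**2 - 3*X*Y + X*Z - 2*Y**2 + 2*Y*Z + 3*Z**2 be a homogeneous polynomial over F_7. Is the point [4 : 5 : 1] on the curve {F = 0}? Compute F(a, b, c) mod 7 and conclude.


F(4,5,1) ≡ 0 (mod 7); P is on the curve.

Evaluate F(4, 5, 1) term-by-term (mod 7).
  X**2 ↦ 1·16·1·1 = 16
  -3*X*Y ↦ -3·4·5·1 = -60
  X*Z ↦ 1·4·1·1 = 4
  -2*Y**2 ↦ -2·1·25·1 = -50
  2*Y*Z ↦ 2·1·5·1 = 10
  3*Z**2 ↦ 3·1·1·1 = 3
Sum: F(4, 5, 1) = (16) + (-60) + (4) + (-50) + (10) + (3) = -77.
Reducing mod 7: -77 ≡ 0 (mod 7).
Since F(a, b, c) ≡ 0 (mod 7), P lies on the curve.


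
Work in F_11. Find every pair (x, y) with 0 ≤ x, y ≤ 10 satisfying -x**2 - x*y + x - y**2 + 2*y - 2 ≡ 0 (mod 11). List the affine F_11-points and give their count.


Affine F_11-points: {(1, 5), (1, 7), (4, 2), (4, 7), (5, 0), (5, 8), (6, 2), (6, 5), (7, 0), (7, 6), (10, 6), (10, 8)}; count = 12.

For each of the 121 pairs (x, y) ∈ F_11², evaluate f(x, y) mod 11. Record the zeros.
  x = 0: [0↦9, 1↦10, 2↦9, 3↦6, 4↦1, 5↦5, 6↦7, 7↦7, 8↦5, 9↦1, 10↦6]  zeros at y ∈ ∅
  x = 1: [0↦9, 1↦9, 2↦7, 3↦3, 4↦8, 5↦0, 6↦1, 7↦0, 8↦8, 9↦3, 10↦7]  zeros at y ∈ {5, 7}
  x = 2: [0↦7, 1↦6, 2↦3, 3↦9, 4↦2, 5↦4, 6↦4, 7↦2, 8↦9, 9↦3, 10↦6]  zeros at y ∈ ∅
  x = 3: [0↦3, 1↦1, 2↦8, 3↦2, 4↦5, 5↦6, 6↦5, 7↦2, 8↦8, 9↦1, 10↦3]  zeros at y ∈ ∅
  x = 4: [0↦8, 1↦5, 2↦0, 3↦4, 4↦6, 5↦6, 6↦4, 7↦0, 8↦5, 9↦8, 10↦9]  zeros at y ∈ {2, 7}
  x = 5: [0↦0, 1↦7, 2↦1, 3↦4, 4↦5, 5↦4, 6↦1, 7↦7, 8↦0, 9↦2, 10↦2]  zeros at y ∈ {0, 8}
  x = 6: [0↦1, 1↦7, 2↦0, 3↦2, 4↦2, 5↦0, 6↦7, 7↦1, 8↦4, 9↦5, 10↦4]  zeros at y ∈ {2, 5}
  x = 7: [0↦0, 1↦5, 2↦8, 3↦9, 4↦8, 5↦5, 6↦0, 7↦4, 8↦6, 9↦6, 10↦4]  zeros at y ∈ {0, 6}
  x = 8: [0↦8, 1↦1, 2↦3, 3↦3, 4↦1, 5↦8, 6↦2, 7↦5, 8↦6, 9↦5, 10↦2]  zeros at y ∈ ∅
  x = 9: [0↦3, 1↦6, 2↦7, 3↦6, 4↦3, 5↦9, 6↦2, 7↦4, 8↦4, 9↦2, 10↦9]  zeros at y ∈ ∅
  x = 10: [0↦7, 1↦9, 2↦9, 3↦7, 4↦3, 5↦8, 6↦0, 7↦1, 8↦0, 9↦8, 10↦3]  zeros at y ∈ {6, 8}
Collecting zeros: affine points = {(1, 5), (1, 7), (4, 2), (4, 7), (5, 0), (5, 8), (6, 2), (6, 5), (7, 0), (7, 6), (10, 6), (10, 8)}.
Total count |C(F_11)_aff| = 12.


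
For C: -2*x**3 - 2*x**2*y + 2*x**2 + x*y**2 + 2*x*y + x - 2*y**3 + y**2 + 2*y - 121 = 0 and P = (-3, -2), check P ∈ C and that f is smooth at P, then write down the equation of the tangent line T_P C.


Tangent line at P: -89*x - 38*y - 343 = 0.

Step 1: f(-3, -2) = 0, so P lies on C.
Step 2: partial derivatives
  f_x(x, y) = -6*x**2 - 4*x*y + 4*x + y**2 + 2*y + 1, f_y(x, y) = -2*x**2 + 2*x*y + 2*x - 6*y**2 + 2*y + 2.
  f_x(P) = -89, f_y(P) = -38 (gradient nonzero, so P is smooth).
Step 3: tangent line at P: -89·(x − -3) + -38·(y − -2) = 0.
Expanding: -89*x - 38*y - 343 = 0.


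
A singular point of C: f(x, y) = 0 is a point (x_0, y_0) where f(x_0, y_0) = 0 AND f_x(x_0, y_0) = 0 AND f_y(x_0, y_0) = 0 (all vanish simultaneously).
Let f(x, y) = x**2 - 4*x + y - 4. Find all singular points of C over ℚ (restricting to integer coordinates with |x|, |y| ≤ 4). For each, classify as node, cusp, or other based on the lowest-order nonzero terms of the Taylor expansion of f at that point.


No singular points in the scanned grid; C is smooth there.

Compute partial derivatives:
  f_x = 2*x - 4.
  f_y = 1.
f_y = 1 is a nonzero constant, so f_y never vanishes: no point (x, y) can satisfy f = f_x = f_y = 0. In particular no (x, y) ∈ {−4, ..., 4}² is singular; the curve is smooth.


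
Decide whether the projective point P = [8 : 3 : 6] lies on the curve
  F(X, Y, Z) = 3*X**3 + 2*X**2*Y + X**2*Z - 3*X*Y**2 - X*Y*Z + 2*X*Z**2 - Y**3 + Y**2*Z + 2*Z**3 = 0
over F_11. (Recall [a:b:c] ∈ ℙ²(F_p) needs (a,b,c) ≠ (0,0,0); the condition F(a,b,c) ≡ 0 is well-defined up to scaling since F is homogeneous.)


F(8,3,6) ≡ 9 (mod 11); P is NOT on the curve.

Evaluate F(8, 3, 6) term-by-term (mod 11).
  3*X**3 ↦ 3·512·1·1 = 1536
  2*X**2*Y ↦ 2·64·3·1 = 384
  X**2*Z ↦ 1·64·1·6 = 384
  -3*X*Y**2 ↦ -3·8·9·1 = -216
  -X*Y*Z ↦ -1·8·3·6 = -144
  2*X*Z**2 ↦ 2·8·1·36 = 576
  -Y**3 ↦ -1·1·27·1 = -27
  Y**2*Z ↦ 1·1·9·6 = 54
  2*Z**3 ↦ 2·1·1·216 = 432
Sum: F(8, 3, 6) = (1536) + (384) + (384) + (-216) + (-144) + (576) + (-27) + (54) + (432) = 2979.
Reducing mod 11: 2979 ≡ 9 (mod 11).
Since F(a, b, c) ≡ 9 ≠ 0 (mod 11), P does NOT lie on the curve.


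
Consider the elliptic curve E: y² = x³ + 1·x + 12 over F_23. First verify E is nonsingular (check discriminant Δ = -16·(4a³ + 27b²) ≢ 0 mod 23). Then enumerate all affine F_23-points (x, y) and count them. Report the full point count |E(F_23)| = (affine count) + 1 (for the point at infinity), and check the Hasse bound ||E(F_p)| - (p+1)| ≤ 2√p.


Affine points = {(0, 9), (0, 14), (5, 2), (5, 21), (6, 2), (6, 21), (8, 7), (8, 16), (12, 2), (12, 21), (19, 6), (19, 17), (21, 5), (21, 18)}; affine count = 14; |E(F_23)| = 15.

Discriminant check: Δ ∝ 4a³ + 27b² = 4·1³ + 27·12² = 4·1 + 27·144 ≡ 5 (mod 23). Nonzero ⇒ E is nonsingular.
For each x ∈ F_23, compute rhs = x³ + 1·x + 12 mod 23, then count y ∈ F_23 with y² ≡ rhs.
  x = 0: rhs = 12, matching y values: 9, 14 (2 points).
  x = 1: rhs = 14, matching y values: none (0 points).
  x = 2: rhs = 22, matching y values: none (0 points).
  x = 3: rhs = 19, matching y values: none (0 points).
  x = 4: rhs = 11, matching y values: none (0 points).
  x = 5: rhs = 4, matching y values: 2, 21 (2 points).
  x = 6: rhs = 4, matching y values: 2, 21 (2 points).
  x = 7: rhs = 17, matching y values: none (0 points).
  x = 8: rhs = 3, matching y values: 7, 16 (2 points).
  x = 9: rhs = 14, matching y values: none (0 points).
  x = 10: rhs = 10, matching y values: none (0 points).
  x = 11: rhs = 20, matching y values: none (0 points).
  x = 12: rhs = 4, matching y values: 2, 21 (2 points).
  x = 13: rhs = 14, matching y values: none (0 points).
  x = 14: rhs = 10, matching y values: none (0 points).
  x = 15: rhs = 21, matching y values: none (0 points).
  x = 16: rhs = 7, matching y values: none (0 points).
  x = 17: rhs = 20, matching y values: none (0 points).
  x = 18: rhs = 20, matching y values: none (0 points).
  x = 19: rhs = 13, matching y values: 6, 17 (2 points).
  x = 20: rhs = 5, matching y values: none (0 points).
  x = 21: rhs = 2, matching y values: 5, 18 (2 points).
  x = 22: rhs = 10, matching y values: none (0 points).
Total affine count: 14.
Full point count |E(F_23)| = 14 + 1 = 15.
Hasse bound: |15 − (23+1)| = |-9| = 9 ≤ 2√23 ≈ 9.5917 ✓.


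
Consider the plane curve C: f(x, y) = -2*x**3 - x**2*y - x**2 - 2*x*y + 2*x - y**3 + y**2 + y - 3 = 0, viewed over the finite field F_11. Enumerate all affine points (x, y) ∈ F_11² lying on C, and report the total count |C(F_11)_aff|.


Affine F_11-points: {(1, 10), (2, 5), (3, 10), (4, 7), (6, 1), (7, 6), (7, 7), (7, 10), (10, 4)}; count = 9.

For each of the 121 pairs (x, y) ∈ F_11², evaluate f(x, y) mod 11. Record the zeros.
  x = 0: [0↦8, 1↦9, 2↦6, 3↦4, 4↦8, 5↦1, 6↦10, 7↦7, 8↦8, 9↦7, 10↦9]  zeros at y ∈ ∅
  x = 1: [0↦7, 1↦5, 2↦10, 3↦5, 4↦6, 5↦7, 6↦2, 7↦7, 8↦5, 9↦1, 10↦0]  zeros at y ∈ {10}
  x = 2: [0↦3, 1↦7, 2↦7, 3↦8, 4↦4, 5↦0, 6↦1, 7↦1, 8↦5, 9↦7, 10↦1]  zeros at y ∈ {5}
  x = 3: [0↦6, 1↦3, 2↦7, 3↦1, 4↦1, 5↦1, 6↦6, 7↦10, 8↦7, 9↦2, 10↦0]  zeros at y ∈ {10}
  x = 4: [0↦4, 1↦3, 2↦9, 3↦5, 4↦7, 5↦9, 6↦5, 7↦0, 8↦10, 9↦7, 10↦7]  zeros at y ∈ {7}
  x = 5: [0↦7, 1↦6, 2↦1, 3↦8, 4↦10, 5↦1, 6↦8, 7↦3, 8↦2, 9↦10, 10↦10]  zeros at y ∈ ∅
  x = 6: [0↦3, 1↦0, 2↦4, 3↦9, 4↦9, 5↦9, 6↦3, 7↦7, 8↦4, 9↦10, 10↦8]  zeros at y ∈ {1}
  x = 7: [0↦2, 1↦6, 2↦6, 3↦7, 4↦3, 5↦10, 6↦0, 7↦0, 8↦4, 9↦6, 10↦0]  zeros at y ∈ {6, 7, 10}
  x = 8: [0↦3, 1↦1, 2↦6, 3↦1, 4↦2, 5↦3, 6↦9, 7↦3, 8↦1, 9↦8, 10↦7]  zeros at y ∈ ∅
  x = 9: [0↦5, 1↦6, 2↦3, 3↦1, 4↦5, 5↦9, 6↦7, 7↦4, 8↦5, 9↦4, 10↦6]  zeros at y ∈ ∅
  x = 10: [0↦7, 1↦9, 2↦7, 3↦6, 4↦0, 5↦5, 6↦4, 7↦2, 8↦4, 9↦4, 10↦7]  zeros at y ∈ {4}
Collecting zeros: affine points = {(1, 10), (2, 5), (3, 10), (4, 7), (6, 1), (7, 6), (7, 7), (7, 10), (10, 4)}.
Total count |C(F_11)_aff| = 9.


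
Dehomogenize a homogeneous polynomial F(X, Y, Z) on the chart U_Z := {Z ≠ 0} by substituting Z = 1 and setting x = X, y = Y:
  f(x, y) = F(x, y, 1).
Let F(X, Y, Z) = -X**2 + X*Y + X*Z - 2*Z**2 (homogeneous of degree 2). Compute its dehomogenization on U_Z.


f(x, y) = -x**2 + x*y + x - 2

On U_Z we set Z = 1. Each monomial c·X^i·Y^j·Z^k in F becomes c·x^i·y^j·1^k = c·x^i·y^j.
Substituting Z = 1: F(X, Y, 1) = -x**2 + x*y + x - 2.
Note: deg(f) ≤ deg(F) = 2; strict inequality happens when F is divisible by Z (lost terms).


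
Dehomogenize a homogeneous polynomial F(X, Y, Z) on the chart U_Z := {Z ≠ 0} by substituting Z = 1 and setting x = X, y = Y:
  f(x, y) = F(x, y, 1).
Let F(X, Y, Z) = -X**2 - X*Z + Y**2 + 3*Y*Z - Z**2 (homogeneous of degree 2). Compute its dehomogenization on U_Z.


f(x, y) = -x**2 - x + y**2 + 3*y - 1

On U_Z we set Z = 1. Each monomial c·X^i·Y^j·Z^k in F becomes c·x^i·y^j·1^k = c·x^i·y^j.
Substituting Z = 1: F(X, Y, 1) = -x**2 - x + y**2 + 3*y - 1.
Note: deg(f) ≤ deg(F) = 2; strict inequality happens when F is divisible by Z (lost terms).


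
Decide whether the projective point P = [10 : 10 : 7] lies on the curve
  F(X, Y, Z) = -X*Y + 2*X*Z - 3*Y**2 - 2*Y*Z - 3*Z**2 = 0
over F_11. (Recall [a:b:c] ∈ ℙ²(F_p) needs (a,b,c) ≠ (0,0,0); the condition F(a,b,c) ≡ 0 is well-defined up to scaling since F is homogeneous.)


F(10,10,7) ≡ 3 (mod 11); P is NOT on the curve.

Evaluate F(10, 10, 7) term-by-term (mod 11).
  -X*Y ↦ -1·10·10·1 = -100
  2*X*Z ↦ 2·10·1·7 = 140
  -3*Y**2 ↦ -3·1·100·1 = -300
  -2*Y*Z ↦ -2·1·10·7 = -140
  -3*Z**2 ↦ -3·1·1·49 = -147
Sum: F(10, 10, 7) = (-100) + (140) + (-300) + (-140) + (-147) = -547.
Reducing mod 11: -547 ≡ 3 (mod 11).
Since F(a, b, c) ≡ 3 ≠ 0 (mod 11), P does NOT lie on the curve.


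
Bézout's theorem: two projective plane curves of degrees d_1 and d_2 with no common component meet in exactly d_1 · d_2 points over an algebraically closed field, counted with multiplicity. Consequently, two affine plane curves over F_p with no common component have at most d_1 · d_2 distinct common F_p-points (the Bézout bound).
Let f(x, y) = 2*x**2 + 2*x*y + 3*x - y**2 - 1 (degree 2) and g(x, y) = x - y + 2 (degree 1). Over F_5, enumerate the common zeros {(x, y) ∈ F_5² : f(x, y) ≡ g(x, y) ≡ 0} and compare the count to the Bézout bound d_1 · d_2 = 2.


Common zeros: {(0, 2), (4, 1)}; count = 2; Bézout bound = 2.

deg(f) = 2, deg(g) = 1, so Bézout bound = 2.
Scan x ∈ F_5. For each x, list the y ∈ F_5 with f(x, y) ≡ 0 and those with g(x, y) ≡ 0 (mod 5); the common zeros in that column are the intersection.
  x = 0: f ≡ 0 at y ∈ {2, 3}; g ≡ 0 at y ∈ {2}; common: {2}.
  x = 1: f ≡ 0 at y ∈ {1}; g ≡ 0 at y ∈ {3}; common: ∅.
  x = 2: f ≡ 0 at y ∈ ∅; g ≡ 0 at y ∈ {4}; common: ∅.
  x = 3: f ≡ 0 at y ∈ {3}; g ≡ 0 at y ∈ {0}; common: ∅.
  x = 4: f ≡ 0 at y ∈ {1, 2}; g ≡ 0 at y ∈ {1}; common: {1}.
Collecting: common zeros = {(0, 2), (4, 1)}, so the count is 2.
Comparison with the Bézout bound: 2 ≤ 2 = deg(f)·deg(g), as expected for curves with no common component (the bound is attained).


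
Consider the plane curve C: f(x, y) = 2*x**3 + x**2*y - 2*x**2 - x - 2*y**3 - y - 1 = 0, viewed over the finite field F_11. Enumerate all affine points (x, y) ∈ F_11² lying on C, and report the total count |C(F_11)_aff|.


Affine F_11-points: {(1, 10), (2, 7), (3, 6), (4, 9), (5, 8), (6, 2), (6, 7), (7, 2), (9, 1), (9, 2), (9, 8), (10, 4)}; count = 12.

For each of the 121 pairs (x, y) ∈ F_11², evaluate f(x, y) mod 11. Record the zeros.
  x = 0: [0↦10, 1↦7, 2↦3, 3↦8, 4↦10, 5↦8, 6↦1, 7↦10, 8↦1, 9↦6, 10↦2]  zeros at y ∈ ∅
  x = 1: [0↦9, 1↦7, 2↦4, 3↦10, 4↦2, 5↦1, 6↦6, 7↦5, 8↦8, 9↦3, 10↦0]  zeros at y ∈ {10}
  x = 2: [0↦5, 1↦6, 2↦6, 3↦4, 4↦10, 5↦1, 6↦9, 7↦0, 8↦6, 9↦4, 10↦4]  zeros at y ∈ {7}
  x = 3: [0↦10, 1↦5, 2↦10, 3↦2, 4↦2, 5↦9, 6↦0, 7↦7, 8↦7, 9↦10, 10↦4]  zeros at y ∈ {6}
  x = 4: [0↦3, 1↦5, 2↦6, 3↦5, 4↦1, 5↦4, 6↦2, 7↦5, 8↦1, 9↦0, 10↦1]  zeros at y ∈ {9}
  x = 5: [0↦7, 1↦7, 2↦6, 3↦3, 4↦8, 5↦9, 6↦5, 7↦6, 8↦0, 9↦8, 10↦7]  zeros at y ∈ {8}
  x = 6: [0↦1, 1↦1, 2↦0, 3↦8, 4↦2, 5↦3, 6↦10, 7↦0, 8↦5, 9↦2, 10↦1]  zeros at y ∈ {2, 7}
  x = 7: [0↦8, 1↦10, 2↦0, 3↦10, 4↦6, 5↦9, 6↦7, 7↦10, 8↦6, 9↦5, 10↦6]  zeros at y ∈ {2}
  x = 8: [0↦7, 1↦2, 2↦7, 3↦10, 4↦10, 5↦6, 6↦8, 7↦4, 8↦4, 9↦7, 10↦1]  zeros at y ∈ ∅
  x = 9: [0↦10, 1↦0, 2↦0, 3↦9, 4↦4, 5↦6, 6↦3, 7↦5, 8↦0, 9↦9, 10↦9]  zeros at y ∈ {1, 2, 8}
  x = 10: [0↦7, 1↦5, 2↦2, 3↦8, 4↦0, 5↦10, 6↦4, 7↦3, 8↦6, 9↦1, 10↦9]  zeros at y ∈ {4}
Collecting zeros: affine points = {(1, 10), (2, 7), (3, 6), (4, 9), (5, 8), (6, 2), (6, 7), (7, 2), (9, 1), (9, 2), (9, 8), (10, 4)}.
Total count |C(F_11)_aff| = 12.


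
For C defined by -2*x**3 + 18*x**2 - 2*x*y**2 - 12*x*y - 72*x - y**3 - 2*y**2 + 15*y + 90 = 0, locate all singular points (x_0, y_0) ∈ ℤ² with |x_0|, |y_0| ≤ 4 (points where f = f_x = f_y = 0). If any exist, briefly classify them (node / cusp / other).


Singular points: {(3, -3)}; classification: cusp.

Compute partial derivatives:
  f_x = -6*x**2 + 36*x - 2*y**2 - 12*y - 72.
  f_y = -4*x*y - 12*x - 3*y**2 - 4*y + 15.
Scan x_0 ∈ {−4, ..., 4}. For each x_0, f_y(x_0, y) is a polynomial in y; find its integer roots y ∈ {−4, ..., 4}, then test f_x and f at those candidates.
  x = -4: f_y(-4, y) = -3*y**2 + 12*y + 63; vanishes at y ∈ {-3}. (-4, -3): f_x = -294 ≠ 0.
  x = -3: f_y(-3, y) = -3*y**2 + 8*y + 51; vanishes at y ∈ {-3}. (-3, -3): f_x = -216 ≠ 0.
  x = -2: f_y(-2, y) = -3*y**2 + 4*y + 39; vanishes at y ∈ {-3}. (-2, -3): f_x = -150 ≠ 0.
  x = -1: f_y(-1, y) = 27 - 3*y**2; vanishes at y ∈ {-3, 3}. (-1, -3): f_x = -96 ≠ 0; (-1, 3): f_x = -168 ≠ 0.
  x = 0: f_y(0, y) = -3*y**2 - 4*y + 15; vanishes at y ∈ {-3}. (0, -3): f_x = -54 ≠ 0.
  x = 1: f_y(1, y) = -3*y**2 - 8*y + 3; vanishes at y ∈ {-3}. (1, -3): f_x = -24 ≠ 0.
  x = 2: f_y(2, y) = -3*y**2 - 12*y - 9; vanishes at y ∈ {-3, -1}. (2, -3): f_x = -6 ≠ 0; (2, -1): f_x = -14 ≠ 0.
  x = 3: f_y(3, y) = -3*y**2 - 16*y - 21; vanishes at y ∈ {-3}. (3, -3): f_x = 0, f = 0 — SINGULAR.
  x = 4: f_y(4, y) = -3*y**2 - 20*y - 33; vanishes at y ∈ {-3}. (4, -3): f_x = -6 ≠ 0.
Only singular point on the grid: (3, -3).
Classify: substitute x = 3 + u, y = -3 + v and expand: f = -2*u**3 - 2*u*v**2 - v**3 + v**2.
No constant or linear terms (consistent with a singular point). Quadratic part: v**2. Cubic part: -2*u**3 - 2*u*v**2 - v**3.
The quadratic part v**2 is a perfect square, so there is a single (double) tangent line v = 0, i.e. y = -3. Restricting the cubic part to that line (v = 0) leaves -2*u**3 ≠ 0, so f is not divisible by v and the branch is v² ≈ 2*u**3 to lowest order — this is a cusp.
Classification: cusp.


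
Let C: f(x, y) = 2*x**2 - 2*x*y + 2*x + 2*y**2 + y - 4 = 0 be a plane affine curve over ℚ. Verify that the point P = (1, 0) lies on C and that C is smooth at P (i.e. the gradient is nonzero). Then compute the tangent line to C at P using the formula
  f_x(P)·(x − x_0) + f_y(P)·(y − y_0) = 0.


Tangent line at P: 6*x - y - 6 = 0.

Step 1: f(1, 0) = 0, so P lies on C.
Step 2: partial derivatives
  f_x(x, y) = 4*x - 2*y + 2, f_y(x, y) = -2*x + 4*y + 1.
  f_x(P) = 6, f_y(P) = -1 (gradient nonzero, so P is smooth).
Step 3: tangent line at P: 6·(x − 1) + -1·(y − 0) = 0.
Expanding: 6*x - y - 6 = 0.


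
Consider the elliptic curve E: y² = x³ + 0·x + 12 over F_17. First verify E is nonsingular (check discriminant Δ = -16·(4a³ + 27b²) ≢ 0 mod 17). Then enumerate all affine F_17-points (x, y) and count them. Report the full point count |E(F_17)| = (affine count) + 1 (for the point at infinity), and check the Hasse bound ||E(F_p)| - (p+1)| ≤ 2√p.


Affine points = {(1, 8), (1, 9), (4, 5), (4, 12), (5, 1), (5, 16), (7, 7), (7, 10), (10, 3), (10, 14), (11, 0), (13, 4), (13, 13), (14, 6), (14, 11), (15, 2), (15, 15)}; affine count = 17; |E(F_17)| = 18.

Discriminant check: Δ ∝ 4a³ + 27b² = 4·0³ + 27·12² = 4·0 + 27·144 ≡ 12 (mod 17). Nonzero ⇒ E is nonsingular.
For each x ∈ F_17, compute rhs = x³ + 0·x + 12 mod 17, then count y ∈ F_17 with y² ≡ rhs.
  x = 0: rhs = 12, matching y values: none (0 points).
  x = 1: rhs = 13, matching y values: 8, 9 (2 points).
  x = 2: rhs = 3, matching y values: none (0 points).
  x = 3: rhs = 5, matching y values: none (0 points).
  x = 4: rhs = 8, matching y values: 5, 12 (2 points).
  x = 5: rhs = 1, matching y values: 1, 16 (2 points).
  x = 6: rhs = 7, matching y values: none (0 points).
  x = 7: rhs = 15, matching y values: 7, 10 (2 points).
  x = 8: rhs = 14, matching y values: none (0 points).
  x = 9: rhs = 10, matching y values: none (0 points).
  x = 10: rhs = 9, matching y values: 3, 14 (2 points).
  x = 11: rhs = 0, matching y values: 0 (1 points).
  x = 12: rhs = 6, matching y values: none (0 points).
  x = 13: rhs = 16, matching y values: 4, 13 (2 points).
  x = 14: rhs = 2, matching y values: 6, 11 (2 points).
  x = 15: rhs = 4, matching y values: 2, 15 (2 points).
  x = 16: rhs = 11, matching y values: none (0 points).
Total affine count: 17.
Full point count |E(F_17)| = 17 + 1 = 18.
Hasse bound: |18 − (17+1)| = |0| = 0 ≤ 2√17 ≈ 8.2462 ✓.


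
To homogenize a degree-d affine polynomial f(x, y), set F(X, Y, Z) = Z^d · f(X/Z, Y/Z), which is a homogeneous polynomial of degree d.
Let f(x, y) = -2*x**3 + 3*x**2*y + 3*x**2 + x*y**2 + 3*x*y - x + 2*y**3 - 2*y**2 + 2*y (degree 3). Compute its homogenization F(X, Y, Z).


F(X, Y, Z) = -2*X**3 + 3*X**2*Y + 3*X**2*Z + X*Y**2 + 3*X*Y*Z - X*Z**2 + 2*Y**3 - 2*Y**2*Z + 2*Y*Z**2

deg(f) = 3.
Substitute x = X/Z, y = Y/Z into f, then multiply by Z^3.
  monomial -2·x^3·y^0 ↦ -2·X^3·Y^0·Z^0.
  monomial 3·x^2·y^1 ↦ 3·X^2·Y^1·Z^0.
  monomial 3·x^2·y^0 ↦ 3·X^2·Y^0·Z^1.
  monomial 1·x^1·y^2 ↦ 1·X^1·Y^2·Z^0.
  monomial 3·x^1·y^1 ↦ 3·X^1·Y^1·Z^1.
  monomial -1·x^1·y^0 ↦ -1·X^1·Y^0·Z^2.
  monomial 2·x^0·y^3 ↦ 2·X^0·Y^3·Z^0.
  monomial -2·x^0·y^2 ↦ -2·X^0·Y^2·Z^1.
  monomial 2·x^0·y^1 ↦ 2·X^0·Y^1·Z^2.
Collecting: F(X, Y, Z) = -2*X**3 + 3*X**2*Y + 3*X**2*Z + X*Y**2 + 3*X*Y*Z - X*Z**2 + 2*Y**3 - 2*Y**2*Z + 2*Y*Z**2.


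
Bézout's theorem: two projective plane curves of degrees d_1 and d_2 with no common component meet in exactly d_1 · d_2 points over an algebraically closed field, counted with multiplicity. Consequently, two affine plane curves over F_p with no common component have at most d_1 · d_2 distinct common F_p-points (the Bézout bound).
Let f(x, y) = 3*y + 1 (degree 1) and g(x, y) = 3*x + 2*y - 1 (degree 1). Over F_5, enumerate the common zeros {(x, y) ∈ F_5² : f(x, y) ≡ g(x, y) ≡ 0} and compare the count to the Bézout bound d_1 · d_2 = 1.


Common zeros: {(0, 3)}; count = 1; Bézout bound = 1.

deg(f) = 1, deg(g) = 1, so Bézout bound = 1.
Scan x ∈ F_5. For each x, list the y ∈ F_5 with f(x, y) ≡ 0 and those with g(x, y) ≡ 0 (mod 5); the common zeros in that column are the intersection.
  x = 0: f ≡ 0 at y ∈ {3}; g ≡ 0 at y ∈ {3}; common: {3}.
  x = 1: f ≡ 0 at y ∈ {3}; g ≡ 0 at y ∈ {4}; common: ∅.
  x = 2: f ≡ 0 at y ∈ {3}; g ≡ 0 at y ∈ {0}; common: ∅.
  x = 3: f ≡ 0 at y ∈ {3}; g ≡ 0 at y ∈ {1}; common: ∅.
  x = 4: f ≡ 0 at y ∈ {3}; g ≡ 0 at y ∈ {2}; common: ∅.
Collecting: common zeros = {(0, 3)}, so the count is 1.
Comparison with the Bézout bound: 1 ≤ 1 = deg(f)·deg(g), as expected for curves with no common component (the bound is attained).


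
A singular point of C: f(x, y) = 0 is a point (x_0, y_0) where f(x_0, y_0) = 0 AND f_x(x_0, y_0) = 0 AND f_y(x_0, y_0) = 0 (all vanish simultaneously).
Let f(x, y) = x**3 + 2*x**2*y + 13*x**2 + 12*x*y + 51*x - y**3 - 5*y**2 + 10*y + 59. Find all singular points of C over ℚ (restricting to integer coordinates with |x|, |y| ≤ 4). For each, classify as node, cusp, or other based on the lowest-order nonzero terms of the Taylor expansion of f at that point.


Singular points: {(-3, -2)}; classification: cusp.

Compute partial derivatives:
  f_x = 3*x**2 + 4*x*y + 26*x + 12*y + 51.
  f_y = 2*x**2 + 12*x - 3*y**2 - 10*y + 10.
Scan x_0 ∈ {−4, ..., 4}. For each x_0, f_y(x_0, y) is a polynomial in y; find its integer roots y ∈ {−4, ..., 4}, then test f_x and f at those candidates.
  x = -4: f_y(-4, y) = -3*y**2 - 10*y - 6; no integer root y with |y| ≤ 4.
  x = -3: f_y(-3, y) = -3*y**2 - 10*y - 8; vanishes at y ∈ {-2}. (-3, -2): f_x = 0, f = 0 — SINGULAR.
  x = -2: f_y(-2, y) = -3*y**2 - 10*y - 6; no integer root y with |y| ≤ 4.
  x = -1: f_y(-1, y) = -3*y**2 - 10*y; vanishes at y ∈ {0}. (-1, 0): f_x = 28 ≠ 0.
  x = 0: f_y(0, y) = -3*y**2 - 10*y + 10; no integer root y with |y| ≤ 4.
  x = 1: f_y(1, y) = -3*y**2 - 10*y + 24; no integer root y with |y| ≤ 4.
  x = 2: f_y(2, y) = -3*y**2 - 10*y + 42; no integer root y with |y| ≤ 4.
  x = 3: f_y(3, y) = -3*y**2 - 10*y + 64; no integer root y with |y| ≤ 4.
  x = 4: f_y(4, y) = -3*y**2 - 10*y + 90; no integer root y with |y| ≤ 4.
Only singular point on the grid: (-3, -2).
Classify: substitute x = -3 + u, y = -2 + v and expand: f = u**3 + 2*u**2*v - v**3 + v**2.
No constant or linear terms (consistent with a singular point). Quadratic part: v**2. Cubic part: u**3 + 2*u**2*v - v**3.
The quadratic part v**2 is a perfect square, so there is a single (double) tangent line v = 0, i.e. y = -2. Restricting the cubic part to that line (v = 0) leaves u**3 ≠ 0, so f is not divisible by v and the branch is v² ≈ -u**3 to lowest order — this is a cusp.
Classification: cusp.


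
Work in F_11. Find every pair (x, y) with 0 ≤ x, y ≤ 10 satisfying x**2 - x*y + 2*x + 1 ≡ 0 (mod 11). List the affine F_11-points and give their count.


Affine F_11-points: {(1, 4), (2, 10), (3, 9), (4, 9), (5, 5), (6, 10), (7, 6), (8, 6), (9, 5), (10, 0)}; count = 10.

For each of the 121 pairs (x, y) ∈ F_11², evaluate f(x, y) mod 11. Record the zeros.
  x = 0: [0↦1, 1↦1, 2↦1, 3↦1, 4↦1, 5↦1, 6↦1, 7↦1, 8↦1, 9↦1, 10↦1]  zeros at y ∈ ∅
  x = 1: [0↦4, 1↦3, 2↦2, 3↦1, 4↦0, 5↦10, 6↦9, 7↦8, 8↦7, 9↦6, 10↦5]  zeros at y ∈ {4}
  x = 2: [0↦9, 1↦7, 2↦5, 3↦3, 4↦1, 5↦10, 6↦8, 7↦6, 8↦4, 9↦2, 10↦0]  zeros at y ∈ {10}
  x = 3: [0↦5, 1↦2, 2↦10, 3↦7, 4↦4, 5↦1, 6↦9, 7↦6, 8↦3, 9↦0, 10↦8]  zeros at y ∈ {9}
  x = 4: [0↦3, 1↦10, 2↦6, 3↦2, 4↦9, 5↦5, 6↦1, 7↦8, 8↦4, 9↦0, 10↦7]  zeros at y ∈ {9}
  x = 5: [0↦3, 1↦9, 2↦4, 3↦10, 4↦5, 5↦0, 6↦6, 7↦1, 8↦7, 9↦2, 10↦8]  zeros at y ∈ {5}
  x = 6: [0↦5, 1↦10, 2↦4, 3↦9, 4↦3, 5↦8, 6↦2, 7↦7, 8↦1, 9↦6, 10↦0]  zeros at y ∈ {10}
  x = 7: [0↦9, 1↦2, 2↦6, 3↦10, 4↦3, 5↦7, 6↦0, 7↦4, 8↦8, 9↦1, 10↦5]  zeros at y ∈ {6}
  x = 8: [0↦4, 1↦7, 2↦10, 3↦2, 4↦5, 5↦8, 6↦0, 7↦3, 8↦6, 9↦9, 10↦1]  zeros at y ∈ {6}
  x = 9: [0↦1, 1↦3, 2↦5, 3↦7, 4↦9, 5↦0, 6↦2, 7↦4, 8↦6, 9↦8, 10↦10]  zeros at y ∈ {5}
  x = 10: [0↦0, 1↦1, 2↦2, 3↦3, 4↦4, 5↦5, 6↦6, 7↦7, 8↦8, 9↦9, 10↦10]  zeros at y ∈ {0}
Collecting zeros: affine points = {(1, 4), (2, 10), (3, 9), (4, 9), (5, 5), (6, 10), (7, 6), (8, 6), (9, 5), (10, 0)}.
Total count |C(F_11)_aff| = 10.


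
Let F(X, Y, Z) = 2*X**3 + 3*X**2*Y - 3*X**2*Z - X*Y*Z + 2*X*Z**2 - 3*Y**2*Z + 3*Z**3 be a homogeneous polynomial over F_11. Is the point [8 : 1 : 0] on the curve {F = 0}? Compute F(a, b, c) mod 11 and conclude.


F(8,1,0) ≡ 6 (mod 11); P is NOT on the curve.

Evaluate F(8, 1, 0) term-by-term (mod 11).
  2*X**3 ↦ 2·512·1·1 = 1024
  3*X**2*Y ↦ 3·64·1·1 = 192
  -3*X**2*Z ↦ -3·64·1·0 = 0
  -X*Y*Z ↦ -1·8·1·0 = 0
  2*X*Z**2 ↦ 2·8·1·0 = 0
  -3*Y**2*Z ↦ -3·1·1·0 = 0
  3*Z**3 ↦ 3·1·1·0 = 0
Sum: F(8, 1, 0) = (1024) + (192) + (0) + (0) + (0) + (0) + (0) = 1216.
Reducing mod 11: 1216 ≡ 6 (mod 11).
Since F(a, b, c) ≡ 6 ≠ 0 (mod 11), P does NOT lie on the curve.


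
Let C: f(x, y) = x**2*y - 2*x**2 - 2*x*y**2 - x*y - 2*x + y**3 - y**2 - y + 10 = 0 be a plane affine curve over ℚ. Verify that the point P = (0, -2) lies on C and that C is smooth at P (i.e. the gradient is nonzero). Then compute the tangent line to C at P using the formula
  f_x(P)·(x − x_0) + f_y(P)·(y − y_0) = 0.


Tangent line at P: -8*x + 15*y + 30 = 0.

Step 1: f(0, -2) = 0, so P lies on C.
Step 2: partial derivatives
  f_x(x, y) = 2*x*y - 4*x - 2*y**2 - y - 2, f_y(x, y) = x**2 - 4*x*y - x + 3*y**2 - 2*y - 1.
  f_x(P) = -8, f_y(P) = 15 (gradient nonzero, so P is smooth).
Step 3: tangent line at P: -8·(x − 0) + 15·(y − -2) = 0.
Expanding: -8*x + 15*y + 30 = 0.


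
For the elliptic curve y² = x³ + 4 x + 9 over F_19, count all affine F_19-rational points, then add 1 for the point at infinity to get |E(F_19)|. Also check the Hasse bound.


Affine points = {(0, 3), (0, 16), (2, 5), (2, 14), (7, 0), (10, 2), (10, 17), (11, 4), (11, 15), (13, 4), (13, 15), (14, 4), (14, 15), (15, 9), (15, 10), (18, 2), (18, 17)}; affine count = 17; |E(F_19)| = 18.

Discriminant check: Δ ∝ 4a³ + 27b² = 4·4³ + 27·9² = 4·64 + 27·81 ≡ 11 (mod 19). Nonzero ⇒ E is nonsingular.
For each x ∈ F_19, compute rhs = x³ + 4·x + 9 mod 19, then count y ∈ F_19 with y² ≡ rhs.
  x = 0: rhs = 9, matching y values: 3, 16 (2 points).
  x = 1: rhs = 14, matching y values: none (0 points).
  x = 2: rhs = 6, matching y values: 5, 14 (2 points).
  x = 3: rhs = 10, matching y values: none (0 points).
  x = 4: rhs = 13, matching y values: none (0 points).
  x = 5: rhs = 2, matching y values: none (0 points).
  x = 6: rhs = 2, matching y values: none (0 points).
  x = 7: rhs = 0, matching y values: 0 (1 points).
  x = 8: rhs = 2, matching y values: none (0 points).
  x = 9: rhs = 14, matching y values: none (0 points).
  x = 10: rhs = 4, matching y values: 2, 17 (2 points).
  x = 11: rhs = 16, matching y values: 4, 15 (2 points).
  x = 12: rhs = 18, matching y values: none (0 points).
  x = 13: rhs = 16, matching y values: 4, 15 (2 points).
  x = 14: rhs = 16, matching y values: 4, 15 (2 points).
  x = 15: rhs = 5, matching y values: 9, 10 (2 points).
  x = 16: rhs = 8, matching y values: none (0 points).
  x = 17: rhs = 12, matching y values: none (0 points).
  x = 18: rhs = 4, matching y values: 2, 17 (2 points).
Total affine count: 17.
Full point count |E(F_19)| = 17 + 1 = 18.
Hasse bound: |18 − (19+1)| = |-2| = 2 ≤ 2√19 ≈ 8.7178 ✓.


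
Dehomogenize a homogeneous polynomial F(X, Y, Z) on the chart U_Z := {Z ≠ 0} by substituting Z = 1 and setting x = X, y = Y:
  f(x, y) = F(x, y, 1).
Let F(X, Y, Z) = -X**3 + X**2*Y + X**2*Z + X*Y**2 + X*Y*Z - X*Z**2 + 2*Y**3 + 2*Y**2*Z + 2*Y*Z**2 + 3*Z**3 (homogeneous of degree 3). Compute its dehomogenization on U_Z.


f(x, y) = -x**3 + x**2*y + x**2 + x*y**2 + x*y - x + 2*y**3 + 2*y**2 + 2*y + 3

On U_Z we set Z = 1. Each monomial c·X^i·Y^j·Z^k in F becomes c·x^i·y^j·1^k = c·x^i·y^j.
Substituting Z = 1: F(X, Y, 1) = -x**3 + x**2*y + x**2 + x*y**2 + x*y - x + 2*y**3 + 2*y**2 + 2*y + 3.
Note: deg(f) ≤ deg(F) = 3; strict inequality happens when F is divisible by Z (lost terms).


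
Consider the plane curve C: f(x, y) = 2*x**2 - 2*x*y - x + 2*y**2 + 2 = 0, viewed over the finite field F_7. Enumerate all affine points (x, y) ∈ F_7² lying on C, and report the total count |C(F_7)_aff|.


Affine F_7-points: {(1, 2), (1, 6), (2, 3), (2, 6), (5, 2), (5, 3)}; count = 6.

For each of the 49 pairs (x, y) ∈ F_7², evaluate f(x, y) mod 7. Record the zeros.
  x = 0: [0↦2, 1↦4, 2↦3, 3↦6, 4↦6, 5↦3, 6↦4]  zeros at y ∈ ∅
  x = 1: [0↦3, 1↦3, 2↦0, 3↦1, 4↦6, 5↦1, 6↦0]  zeros at y ∈ {2, 6}
  x = 2: [0↦1, 1↦6, 2↦1, 3↦0, 4↦3, 5↦3, 6↦0]  zeros at y ∈ {3, 6}
  x = 3: [0↦3, 1↦6, 2↦6, 3↦3, 4↦4, 5↦2, 6↦4]  zeros at y ∈ ∅
  x = 4: [0↦2, 1↦3, 2↦1, 3↦3, 4↦2, 5↦5, 6↦5]  zeros at y ∈ ∅
  x = 5: [0↦5, 1↦4, 2↦0, 3↦0, 4↦4, 5↦5, 6↦3]  zeros at y ∈ {2, 3}
  x = 6: [0↦5, 1↦2, 2↦3, 3↦1, 4↦3, 5↦2, 6↦5]  zeros at y ∈ ∅
Collecting zeros: affine points = {(1, 2), (1, 6), (2, 3), (2, 6), (5, 2), (5, 3)}.
Total count |C(F_7)_aff| = 6.


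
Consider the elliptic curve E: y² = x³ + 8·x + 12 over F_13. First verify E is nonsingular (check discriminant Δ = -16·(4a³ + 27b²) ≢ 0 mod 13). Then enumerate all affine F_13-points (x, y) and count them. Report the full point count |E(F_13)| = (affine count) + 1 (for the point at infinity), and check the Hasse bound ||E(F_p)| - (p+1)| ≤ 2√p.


Affine points = {(0, 5), (0, 8), (2, 6), (2, 7), (4, 2), (4, 11), (6, 4), (6, 9), (8, 4), (8, 9), (10, 0), (11, 1), (11, 12), (12, 4), (12, 9)}; affine count = 15; |E(F_13)| = 16.

Discriminant check: Δ ∝ 4a³ + 27b² = 4·8³ + 27·12² = 4·512 + 27·144 ≡ 8 (mod 13). Nonzero ⇒ E is nonsingular.
For each x ∈ F_13, compute rhs = x³ + 8·x + 12 mod 13, then count y ∈ F_13 with y² ≡ rhs.
  x = 0: rhs = 12, matching y values: 5, 8 (2 points).
  x = 1: rhs = 8, matching y values: none (0 points).
  x = 2: rhs = 10, matching y values: 6, 7 (2 points).
  x = 3: rhs = 11, matching y values: none (0 points).
  x = 4: rhs = 4, matching y values: 2, 11 (2 points).
  x = 5: rhs = 8, matching y values: none (0 points).
  x = 6: rhs = 3, matching y values: 4, 9 (2 points).
  x = 7: rhs = 8, matching y values: none (0 points).
  x = 8: rhs = 3, matching y values: 4, 9 (2 points).
  x = 9: rhs = 7, matching y values: none (0 points).
  x = 10: rhs = 0, matching y values: 0 (1 points).
  x = 11: rhs = 1, matching y values: 1, 12 (2 points).
  x = 12: rhs = 3, matching y values: 4, 9 (2 points).
Total affine count: 15.
Full point count |E(F_13)| = 15 + 1 = 16.
Hasse bound: |16 − (13+1)| = |2| = 2 ≤ 2√13 ≈ 7.2111 ✓.


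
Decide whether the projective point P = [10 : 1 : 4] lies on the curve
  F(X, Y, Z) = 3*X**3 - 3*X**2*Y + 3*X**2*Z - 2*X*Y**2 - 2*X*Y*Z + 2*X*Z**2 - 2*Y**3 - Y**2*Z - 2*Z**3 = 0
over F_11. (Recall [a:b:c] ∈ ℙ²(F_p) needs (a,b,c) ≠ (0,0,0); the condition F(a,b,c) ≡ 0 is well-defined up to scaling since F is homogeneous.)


F(10,1,4) ≡ 4 (mod 11); P is NOT on the curve.

Evaluate F(10, 1, 4) term-by-term (mod 11).
  3*X**3 ↦ 3·1000·1·1 = 3000
  -3*X**2*Y ↦ -3·100·1·1 = -300
  3*X**2*Z ↦ 3·100·1·4 = 1200
  -2*X*Y**2 ↦ -2·10·1·1 = -20
  -2*X*Y*Z ↦ -2·10·1·4 = -80
  2*X*Z**2 ↦ 2·10·1·16 = 320
  -2*Y**3 ↦ -2·1·1·1 = -2
  -Y**2*Z ↦ -1·1·1·4 = -4
  -2*Z**3 ↦ -2·1·1·64 = -128
Sum: F(10, 1, 4) = (3000) + (-300) + (1200) + (-20) + (-80) + (320) + (-2) + (-4) + (-128) = 3986.
Reducing mod 11: 3986 ≡ 4 (mod 11).
Since F(a, b, c) ≡ 4 ≠ 0 (mod 11), P does NOT lie on the curve.


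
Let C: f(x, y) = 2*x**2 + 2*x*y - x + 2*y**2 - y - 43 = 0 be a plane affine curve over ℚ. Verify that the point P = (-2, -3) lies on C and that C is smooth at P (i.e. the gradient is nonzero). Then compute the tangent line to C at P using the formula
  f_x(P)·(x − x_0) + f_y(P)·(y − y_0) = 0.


Tangent line at P: -15*x - 17*y - 81 = 0.

Step 1: f(-2, -3) = 0, so P lies on C.
Step 2: partial derivatives
  f_x(x, y) = 4*x + 2*y - 1, f_y(x, y) = 2*x + 4*y - 1.
  f_x(P) = -15, f_y(P) = -17 (gradient nonzero, so P is smooth).
Step 3: tangent line at P: -15·(x − -2) + -17·(y − -3) = 0.
Expanding: -15*x - 17*y - 81 = 0.


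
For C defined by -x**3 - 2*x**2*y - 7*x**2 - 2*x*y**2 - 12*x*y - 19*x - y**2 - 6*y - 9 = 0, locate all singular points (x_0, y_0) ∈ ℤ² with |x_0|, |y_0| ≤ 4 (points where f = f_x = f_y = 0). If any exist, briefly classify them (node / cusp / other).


Singular points: {(-1, -2)}; classification: cusp.

Compute partial derivatives:
  f_x = -3*x**2 - 4*x*y - 14*x - 2*y**2 - 12*y - 19.
  f_y = -2*x**2 - 4*x*y - 12*x - 2*y - 6.
Scan x_0 ∈ {−4, ..., 4}. For each x_0, f_y(x_0, y) is a polynomial in y; find its integer roots y ∈ {−4, ..., 4}, then test f_x and f at those candidates.
  x = -4: f_y(-4, y) = 14*y + 10; no integer root y with |y| ≤ 4.
  x = -3: f_y(-3, y) = 10*y + 12; no integer root y with |y| ≤ 4.
  x = -2: f_y(-2, y) = 6*y + 10; no integer root y with |y| ≤ 4.
  x = -1: f_y(-1, y) = 2*y + 4; vanishes at y ∈ {-2}. (-1, -2): f_x = 0, f = 0 — SINGULAR.
  x = 0: f_y(0, y) = -2*y - 6; vanishes at y ∈ {-3}. (0, -3): f_x = -1 ≠ 0.
  x = 1: f_y(1, y) = -6*y - 20; no integer root y with |y| ≤ 4.
  x = 2: f_y(2, y) = -10*y - 38; no integer root y with |y| ≤ 4.
  x = 3: f_y(3, y) = -14*y - 60; no integer root y with |y| ≤ 4.
  x = 4: f_y(4, y) = -18*y - 86; no integer root y with |y| ≤ 4.
Only singular point on the grid: (-1, -2).
Classify: substitute x = -1 + u, y = -2 + v and expand: f = -u**3 - 2*u**2*v - 2*u*v**2 + v**2.
No constant or linear terms (consistent with a singular point). Quadratic part: v**2. Cubic part: -u**3 - 2*u**2*v - 2*u*v**2.
The quadratic part v**2 is a perfect square, so there is a single (double) tangent line v = 0, i.e. y = -2. Restricting the cubic part to that line (v = 0) leaves -u**3 ≠ 0, so f is not divisible by v and the branch is v² ≈ u**3 to lowest order — this is a cusp.
Classification: cusp.


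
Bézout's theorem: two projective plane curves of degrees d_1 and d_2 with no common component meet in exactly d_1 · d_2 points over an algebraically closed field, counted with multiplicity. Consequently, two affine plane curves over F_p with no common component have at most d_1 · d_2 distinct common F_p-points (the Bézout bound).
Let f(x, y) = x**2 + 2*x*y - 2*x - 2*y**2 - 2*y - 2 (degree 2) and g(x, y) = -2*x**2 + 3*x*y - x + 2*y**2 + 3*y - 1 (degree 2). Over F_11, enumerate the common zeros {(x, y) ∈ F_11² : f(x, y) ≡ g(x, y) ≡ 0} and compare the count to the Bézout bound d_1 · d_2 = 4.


Common zeros: {(7, 6)}; count = 1; Bézout bound = 4.

deg(f) = 2, deg(g) = 2, so Bézout bound = 4.
Scan x ∈ F_11. For each x, list the y ∈ F_11 with f(x, y) ≡ 0 and those with g(x, y) ≡ 0 (mod 11); the common zeros in that column are the intersection.
  x = 0: f ≡ 0 at y ∈ ∅; g ≡ 0 at y ∈ ∅; common: ∅.
  x = 1: f ≡ 0 at y ∈ {2, 9}; g ≡ 0 at y ∈ ∅; common: ∅.
  x = 2: f ≡ 0 at y ∈ ∅; g ≡ 0 at y ∈ {0, 1}; common: ∅.
  x = 3: f ≡ 0 at y ∈ ∅; g ≡ 0 at y ∈ {0, 5}; common: ∅.
  x = 4: f ≡ 0 at y ∈ ∅; g ≡ 0 at y ∈ {4, 5}; common: ∅.
  x = 5: f ≡ 0 at y ∈ {6, 9}; g ≡ 0 at y ∈ ∅; common: ∅.
  x = 6: f ≡ 0 at y ∈ {0, 5}; g ≡ 0 at y ∈ ∅; common: ∅.
  x = 7: f ≡ 0 at y ∈ {0, 6}; g ≡ 0 at y ∈ {4, 6}; common: {6}.
  x = 8: f ≡ 0 at y ∈ {2, 5}; g ≡ 0 at y ∈ ∅; common: ∅.
  x = 9: f ≡ 0 at y ∈ ∅; g ≡ 0 at y ∈ ∅; common: ∅.
  x = 10: f ≡ 0 at y ∈ ∅; g ≡ 0 at y ∈ {1, 10}; common: ∅.
Collecting: common zeros = {(7, 6)}, so the count is 1.
Comparison with the Bézout bound: 1 ≤ 4 = deg(f)·deg(g), as expected for curves with no common component (the affine F_11-count falls short of the bound because intersections may lie at infinity, over extension fields, or carry multiplicity).
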